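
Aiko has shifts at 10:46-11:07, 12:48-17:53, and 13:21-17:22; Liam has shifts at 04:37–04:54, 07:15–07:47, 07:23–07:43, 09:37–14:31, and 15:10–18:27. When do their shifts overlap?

A, merged: 10:46-11:07, 12:48-17:53.
B, merged: 04:37-04:54, 07:15-07:47, 09:37-14:31, 15:10-18:27.
10:46-11:07 overlaps B on 10:46-11:07.
12:48-17:53 overlaps B on 12:48-14:31, 15:10-17:53.

10:46-11:07, 12:48-14:31, 15:10-17:53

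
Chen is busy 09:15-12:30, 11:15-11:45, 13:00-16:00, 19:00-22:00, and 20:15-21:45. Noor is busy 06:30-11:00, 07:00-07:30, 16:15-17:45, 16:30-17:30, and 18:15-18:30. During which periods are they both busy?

09:15-11:00

First set merges to 09:15-12:30, 13:00-16:00, 19:00-22:00.
Second set merges to 06:30-11:00, 16:15-17:45, 18:15-18:30.
09:15-12:30 meets the second set on 09:15-11:00.
13:00-16:00: no overlap with the second set.
19:00-22:00: no overlap with the second set.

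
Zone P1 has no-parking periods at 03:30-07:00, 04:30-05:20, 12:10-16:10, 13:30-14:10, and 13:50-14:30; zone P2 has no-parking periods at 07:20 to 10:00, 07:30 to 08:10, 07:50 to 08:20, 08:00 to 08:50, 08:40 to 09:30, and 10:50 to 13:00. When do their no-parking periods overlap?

A, merged: 03:30–07:00, 12:10–16:10.
B, merged: 07:20–10:00, 10:50–13:00.
03:30–07:00: no overlap with the second set.
12:10–16:10 meets the second set on 12:10–13:00.

12:10–13:00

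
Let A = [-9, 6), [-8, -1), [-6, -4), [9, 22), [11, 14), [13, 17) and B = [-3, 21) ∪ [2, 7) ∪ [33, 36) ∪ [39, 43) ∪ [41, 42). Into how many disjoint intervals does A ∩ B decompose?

2

Merge the first list: [-9, 6), [9, 22).
Merge the second list: [-3, 21), [33, 36), [39, 43).
A ∩ B = [-3, 6), [9, 21).
That is 2 disjoint pieces.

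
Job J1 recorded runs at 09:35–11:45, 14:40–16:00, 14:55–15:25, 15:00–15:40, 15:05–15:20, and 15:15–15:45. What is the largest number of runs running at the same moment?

Sweep endpoints in order; track running count of active intervals.
Peak of 5 reached at 15:15.

5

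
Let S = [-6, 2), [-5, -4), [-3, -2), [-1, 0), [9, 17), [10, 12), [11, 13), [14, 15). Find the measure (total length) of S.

16

Merged: [-6, 2), [9, 17).
Lengths: 8 + 8 = 16.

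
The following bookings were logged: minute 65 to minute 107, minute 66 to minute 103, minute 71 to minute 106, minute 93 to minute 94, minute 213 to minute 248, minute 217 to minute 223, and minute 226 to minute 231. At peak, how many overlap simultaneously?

4

Sweep endpoints in order; track running count of active intervals.
Peak of 4 reached at minute 93.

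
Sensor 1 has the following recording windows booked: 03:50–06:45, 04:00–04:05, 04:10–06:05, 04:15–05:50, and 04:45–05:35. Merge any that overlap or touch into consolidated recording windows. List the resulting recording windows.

03:50-06:45

04:00-04:05 overlaps/touches 03:50-06:45 → extend to 03:50-06:45.
04:10-06:05 overlaps/touches 03:50-06:45 → extend to 03:50-06:45.
04:15-05:50 overlaps/touches 03:50-06:45 → extend to 03:50-06:45.
04:45-05:35 overlaps/touches 03:50-06:45 → extend to 03:50-06:45.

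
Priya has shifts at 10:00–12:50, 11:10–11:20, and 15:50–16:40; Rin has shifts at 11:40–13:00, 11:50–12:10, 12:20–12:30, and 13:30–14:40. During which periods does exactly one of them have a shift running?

10:00–11:40, 12:50–13:00, 13:30–14:40, 15:50–16:40

A, merged: 10:00–12:50, 15:50–16:40.
B, merged: 11:40–13:00, 13:30–14:40.
A \ B = 10:00–11:40, 15:50–16:40.
B \ A = 12:50–13:00, 13:30–14:40.
Union of the two gives the symmetric difference.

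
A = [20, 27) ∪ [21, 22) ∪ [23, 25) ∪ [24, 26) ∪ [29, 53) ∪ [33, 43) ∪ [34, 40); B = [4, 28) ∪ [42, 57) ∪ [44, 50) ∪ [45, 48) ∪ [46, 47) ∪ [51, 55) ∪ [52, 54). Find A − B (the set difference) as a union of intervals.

[29, 42)

First set merges to [20, 27), [29, 53).
Second set merges to [4, 28), [42, 57).
[20, 27): fully covered by B → removed.
[29, 53) minus B → [29, 42).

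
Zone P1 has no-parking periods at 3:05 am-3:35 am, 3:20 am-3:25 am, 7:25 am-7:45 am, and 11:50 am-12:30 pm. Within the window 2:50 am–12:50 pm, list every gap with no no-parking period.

2:50 am–3:05 am, 3:35 am–7:25 am, 7:45 am–11:50 am, 12:30 pm–12:50 pm

After merging, the occupied span is 3:05 am–3:35 am, 7:25 am–7:45 am, 11:50 am–12:30 pm.
Uncovered inside 2:50 am–12:50 pm: 2:50 am–3:05 am, 3:35 am–7:25 am, 7:45 am–11:50 am, 12:30 pm–12:50 pm.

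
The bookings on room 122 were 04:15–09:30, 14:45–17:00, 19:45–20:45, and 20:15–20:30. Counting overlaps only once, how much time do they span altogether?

Merged: 04:15-09:30, 14:45-17:00, 19:45-20:45.
Lengths: 5 h 15 min + 2 h 15 min + 1 h = 8 h 30 min.

8 h 30 min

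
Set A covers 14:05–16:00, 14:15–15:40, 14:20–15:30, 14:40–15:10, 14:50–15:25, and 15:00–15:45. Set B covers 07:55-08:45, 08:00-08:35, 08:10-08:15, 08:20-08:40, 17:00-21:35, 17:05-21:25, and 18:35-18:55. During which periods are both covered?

none

A, merged: 14:05–16:00.
B, merged: 07:55–08:45, 17:00–21:35.
14:05–16:00: no overlap with the second set.
No overlap.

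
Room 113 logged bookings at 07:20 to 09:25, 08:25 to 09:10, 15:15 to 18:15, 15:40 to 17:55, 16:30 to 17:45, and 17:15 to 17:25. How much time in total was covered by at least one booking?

Merged: 07:20-09:25, 15:15-18:15.
Lengths: 2 h 5 min + 3 h = 5 h 5 min.

5 h 5 min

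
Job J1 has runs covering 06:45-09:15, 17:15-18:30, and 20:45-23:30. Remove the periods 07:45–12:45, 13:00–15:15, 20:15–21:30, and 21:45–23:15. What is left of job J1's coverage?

06:45–09:15 \ B = 06:45–07:45.
17:15–18:30: nothing removed.
20:45–23:30 \ B = 21:30–21:45, 23:15–23:30.

06:45–07:45, 17:15–18:30, 21:30–21:45, 23:15–23:30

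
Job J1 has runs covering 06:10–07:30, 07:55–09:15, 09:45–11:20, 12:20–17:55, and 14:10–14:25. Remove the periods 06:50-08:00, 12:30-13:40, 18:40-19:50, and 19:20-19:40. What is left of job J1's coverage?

First set merges to 06:10–07:30, 07:55–09:15, 09:45–11:20, 12:20–17:55.
Second set merges to 06:50–08:00, 12:30–13:40, 18:40–19:50.
06:10–07:30 minus B → 06:10–06:50.
07:55–09:15 minus B → 08:00–09:15.
09:45–11:20: no B overlap → unchanged.
12:20–17:55 minus B → 12:20–12:30, 13:40–17:55.

06:10–06:50, 08:00–09:15, 09:45–11:20, 12:20–12:30, 13:40–17:55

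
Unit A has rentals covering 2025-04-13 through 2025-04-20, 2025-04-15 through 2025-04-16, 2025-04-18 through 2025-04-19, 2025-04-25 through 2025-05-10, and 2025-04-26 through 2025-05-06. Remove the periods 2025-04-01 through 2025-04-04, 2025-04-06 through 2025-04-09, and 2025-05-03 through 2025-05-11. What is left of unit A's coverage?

A, merged: 2025-04-13 through 2025-04-20, 2025-04-25 through 2025-05-10.
2025-04-13 through 2025-04-20: nothing removed.
2025-04-25 through 2025-05-10 \ B = 2025-04-25 through 2025-05-02.

2025-04-13 through 2025-04-20, 2025-04-25 through 2025-05-02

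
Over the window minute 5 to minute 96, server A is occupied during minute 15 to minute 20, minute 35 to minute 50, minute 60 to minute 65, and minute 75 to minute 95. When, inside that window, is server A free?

minute 5 to minute 15, minute 20 to minute 35, minute 50 to minute 60, minute 65 to minute 75, minute 95 to minute 96

The merged coverage is minute 15 to minute 20, minute 35 to minute 50, minute 60 to minute 65, minute 75 to minute 95.
Gaps within minute 5 to minute 96: minute 5 to minute 15, minute 20 to minute 35, minute 50 to minute 60, minute 65 to minute 75, minute 95 to minute 96.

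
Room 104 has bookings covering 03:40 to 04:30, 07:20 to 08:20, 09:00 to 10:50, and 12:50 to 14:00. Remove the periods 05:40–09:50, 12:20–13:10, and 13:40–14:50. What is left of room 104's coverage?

03:40–04:30, 09:50–10:50, 13:10–13:40

03:40–04:30: nothing removed.
07:20–08:20: entirely removed.
09:00–10:50 \ B = 09:50–10:50.
12:50–14:00 \ B = 13:10–13:40.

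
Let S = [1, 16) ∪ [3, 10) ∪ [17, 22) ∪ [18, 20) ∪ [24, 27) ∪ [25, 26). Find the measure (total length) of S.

23

Merged: [1, 16), [17, 22), [24, 27).
Lengths: 15 + 5 + 3 = 23.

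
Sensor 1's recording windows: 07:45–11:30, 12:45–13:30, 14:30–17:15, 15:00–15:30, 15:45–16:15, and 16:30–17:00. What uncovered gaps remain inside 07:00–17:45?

After merging, the occupied span is 07:45–11:30, 12:45–13:30, 14:30–17:15.
Gaps within 07:00–17:45: 07:00–07:45, 11:30–12:45, 13:30–14:30, 17:15–17:45.

07:00–07:45, 11:30–12:45, 13:30–14:30, 17:15–17:45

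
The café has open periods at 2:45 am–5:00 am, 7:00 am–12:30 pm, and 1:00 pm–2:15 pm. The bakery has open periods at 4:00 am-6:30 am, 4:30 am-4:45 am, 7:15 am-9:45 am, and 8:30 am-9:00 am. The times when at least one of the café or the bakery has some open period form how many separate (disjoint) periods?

3

B, merged: 4:00 am–6:30 am, 7:15 am–9:45 am.
A ∪ B = 2:45 am–6:30 am, 7:00 am–12:30 pm, 1:00 pm–2:15 pm.
That is 3 disjoint pieces.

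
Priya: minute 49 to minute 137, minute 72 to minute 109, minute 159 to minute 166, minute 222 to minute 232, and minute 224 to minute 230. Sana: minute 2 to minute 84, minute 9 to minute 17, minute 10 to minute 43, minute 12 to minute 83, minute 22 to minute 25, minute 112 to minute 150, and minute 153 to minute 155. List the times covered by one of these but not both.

First set merges to minute 49 to minute 137, minute 159 to minute 166, minute 222 to minute 232.
Second set merges to minute 2 to minute 84, minute 112 to minute 150, minute 153 to minute 155.
A but not B: minute 84 to minute 112, minute 159 to minute 166, minute 222 to minute 232.
B but not A: minute 2 to minute 49, minute 137 to minute 150, minute 153 to minute 155.
Combining gives A △ B.

minute 2 to minute 49, minute 84 to minute 112, minute 137 to minute 150, minute 153 to minute 155, minute 159 to minute 166, minute 222 to minute 232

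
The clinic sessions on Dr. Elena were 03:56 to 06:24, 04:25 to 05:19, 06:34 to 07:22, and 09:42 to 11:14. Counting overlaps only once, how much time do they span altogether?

Merged: 03:56–06:24, 06:34–07:22, 09:42–11:14.
Lengths: 2 h 28 min + 48 min + 1 h 32 min = 4 h 48 min.

4 h 48 min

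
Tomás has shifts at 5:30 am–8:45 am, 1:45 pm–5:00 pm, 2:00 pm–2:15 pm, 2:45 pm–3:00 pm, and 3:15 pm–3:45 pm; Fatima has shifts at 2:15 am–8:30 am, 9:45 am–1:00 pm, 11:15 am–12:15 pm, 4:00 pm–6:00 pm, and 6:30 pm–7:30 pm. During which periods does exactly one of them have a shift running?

First set merges to 5:30 am-8:45 am, 1:45 pm-5:00 pm.
Second set merges to 2:15 am-8:30 am, 9:45 am-1:00 pm, 4:00 pm-6:00 pm, 6:30 pm-7:30 pm.
Only in the first: 8:30 am-8:45 am, 1:45 pm-4:00 pm.
Only in the second: 2:15 am-5:30 am, 9:45 am-1:00 pm, 5:00 pm-6:00 pm, 6:30 pm-7:30 pm.
Together these are the periods covered by exactly one.

2:15 am-5:30 am, 8:30 am-8:45 am, 9:45 am-1:00 pm, 1:45 pm-4:00 pm, 5:00 pm-6:00 pm, 6:30 pm-7:30 pm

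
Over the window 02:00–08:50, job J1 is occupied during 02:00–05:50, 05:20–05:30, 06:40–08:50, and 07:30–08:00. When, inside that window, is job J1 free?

The merged coverage is 02:00-05:50, 06:40-08:50.
Uncovered inside 02:00-08:50: 05:50-06:40.

05:50-06:40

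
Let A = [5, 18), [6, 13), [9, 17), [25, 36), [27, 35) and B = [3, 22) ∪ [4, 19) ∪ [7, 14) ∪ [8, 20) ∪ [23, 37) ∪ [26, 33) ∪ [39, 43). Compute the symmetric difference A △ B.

Merge the first list: [5, 18), [25, 36).
Merge the second list: [3, 22), [23, 37), [39, 43).
A but not B: none.
B but not A: [3, 5), [18, 22), [23, 25), [36, 37), [39, 43).
Combining gives A △ B.

[3, 5) ∪ [18, 22) ∪ [23, 25) ∪ [36, 37) ∪ [39, 43)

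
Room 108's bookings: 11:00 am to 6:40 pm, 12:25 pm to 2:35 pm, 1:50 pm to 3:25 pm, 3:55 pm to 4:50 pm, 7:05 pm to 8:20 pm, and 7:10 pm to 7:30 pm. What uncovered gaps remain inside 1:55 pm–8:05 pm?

Covered (merged): 11:00 am-6:40 pm, 7:05 pm-8:20 pm.
Gaps within 1:55 pm-8:05 pm: 6:40 pm-7:05 pm.

6:40 pm-7:05 pm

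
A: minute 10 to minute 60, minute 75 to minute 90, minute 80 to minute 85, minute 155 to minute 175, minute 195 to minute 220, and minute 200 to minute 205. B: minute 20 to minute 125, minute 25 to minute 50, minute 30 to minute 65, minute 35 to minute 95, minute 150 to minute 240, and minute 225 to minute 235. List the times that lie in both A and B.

First set merges to minute 10 to minute 60, minute 75 to minute 90, minute 155 to minute 175, minute 195 to minute 220.
Second set merges to minute 20 to minute 125, minute 150 to minute 240.
minute 10 to minute 60 overlaps B on minute 20 to minute 60.
minute 75 to minute 90 overlaps B on minute 75 to minute 90.
minute 155 to minute 175 overlaps B on minute 155 to minute 175.
minute 195 to minute 220 overlaps B on minute 195 to minute 220.

minute 20 to minute 60, minute 75 to minute 90, minute 155 to minute 175, minute 195 to minute 220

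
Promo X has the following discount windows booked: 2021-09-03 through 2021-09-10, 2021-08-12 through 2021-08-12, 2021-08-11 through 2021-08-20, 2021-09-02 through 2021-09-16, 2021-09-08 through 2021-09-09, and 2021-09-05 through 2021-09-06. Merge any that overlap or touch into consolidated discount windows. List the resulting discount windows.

2021-08-11 through 2021-08-20, 2021-09-02 through 2021-09-16

Sort by start: 2021-08-11 through 2021-08-20, 2021-08-12 through 2021-08-12, 2021-09-02 through 2021-09-16, 2021-09-03 through 2021-09-10, 2021-09-05 through 2021-09-06, 2021-09-08 through 2021-09-09.
2021-08-12 through 2021-08-12 overlaps/touches 2021-08-11 through 2021-08-20 → extend to 2021-08-11 through 2021-08-20.
2021-09-02 through 2021-09-16 is disjoint → start new block.
2021-09-03 through 2021-09-10 overlaps/touches 2021-09-02 through 2021-09-16 → extend to 2021-09-02 through 2021-09-16.
2021-09-05 through 2021-09-06 overlaps/touches 2021-09-02 through 2021-09-16 → extend to 2021-09-02 through 2021-09-16.
2021-09-08 through 2021-09-09 overlaps/touches 2021-09-02 through 2021-09-16 → extend to 2021-09-02 through 2021-09-16.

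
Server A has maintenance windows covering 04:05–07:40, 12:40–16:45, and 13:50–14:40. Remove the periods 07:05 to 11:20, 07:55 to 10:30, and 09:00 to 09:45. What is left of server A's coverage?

Merge the first list: 04:05–07:40, 12:40–16:45.
Merge the second list: 07:05–11:20.
04:05–07:40 \ B = 04:05–07:05.
12:40–16:45: nothing removed.

04:05–07:05, 12:40–16:45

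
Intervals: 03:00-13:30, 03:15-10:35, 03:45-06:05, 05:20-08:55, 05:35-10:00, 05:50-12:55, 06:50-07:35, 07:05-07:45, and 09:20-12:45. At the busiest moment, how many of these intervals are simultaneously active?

7

Sweep endpoints in order; track running count of active intervals.
Peak of 7 reached at 07:05.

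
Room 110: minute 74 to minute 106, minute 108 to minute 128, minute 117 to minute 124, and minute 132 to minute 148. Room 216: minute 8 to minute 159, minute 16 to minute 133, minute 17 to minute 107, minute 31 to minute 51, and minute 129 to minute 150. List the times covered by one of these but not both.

Merge the first list: minute 74 to minute 106, minute 108 to minute 128, minute 132 to minute 148.
Merge the second list: minute 8 to minute 159.
Only in the first: none.
Only in the second: minute 8 to minute 74, minute 106 to minute 108, minute 128 to minute 132, minute 148 to minute 159.
Together these are the periods covered by exactly one.

minute 8 to minute 74, minute 106 to minute 108, minute 128 to minute 132, minute 148 to minute 159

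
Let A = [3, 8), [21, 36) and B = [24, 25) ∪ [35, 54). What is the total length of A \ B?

18

A \ B = [3, 8), [21, 24), [25, 35).
Total: 5 + 3 + 10 = 18.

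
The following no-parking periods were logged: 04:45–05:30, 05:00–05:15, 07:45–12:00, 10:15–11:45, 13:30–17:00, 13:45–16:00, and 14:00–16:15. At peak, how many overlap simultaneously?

3

Walk the sorted start/end points keeping a running depth.
The depth first hits 3 at 14:00.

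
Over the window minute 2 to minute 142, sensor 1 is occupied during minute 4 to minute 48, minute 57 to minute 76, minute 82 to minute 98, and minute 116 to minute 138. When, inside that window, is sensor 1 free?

Covered (merged): minute 4 to minute 48, minute 57 to minute 76, minute 82 to minute 98, minute 116 to minute 138.
Complement within minute 2 to minute 142: minute 2 to minute 4, minute 48 to minute 57, minute 76 to minute 82, minute 98 to minute 116, minute 138 to minute 142.

minute 2 to minute 4, minute 48 to minute 57, minute 76 to minute 82, minute 98 to minute 116, minute 138 to minute 142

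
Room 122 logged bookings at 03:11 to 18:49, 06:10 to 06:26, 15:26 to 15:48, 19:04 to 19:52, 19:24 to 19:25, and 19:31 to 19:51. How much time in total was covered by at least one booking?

16 h 26 min

Merged: 03:11–18:49, 19:04–19:52.
Lengths: 15 h 38 min + 48 min = 16 h 26 min.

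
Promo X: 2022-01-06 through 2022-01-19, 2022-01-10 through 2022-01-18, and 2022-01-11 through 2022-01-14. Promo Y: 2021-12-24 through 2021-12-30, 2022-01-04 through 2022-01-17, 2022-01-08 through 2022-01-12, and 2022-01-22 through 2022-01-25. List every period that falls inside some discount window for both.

2022-01-06 through 2022-01-17

First set merges to 2022-01-06 through 2022-01-19.
Second set merges to 2021-12-24 through 2021-12-30, 2022-01-04 through 2022-01-17, 2022-01-22 through 2022-01-25.
2022-01-06 through 2022-01-19 ∩ B → 2022-01-06 through 2022-01-17.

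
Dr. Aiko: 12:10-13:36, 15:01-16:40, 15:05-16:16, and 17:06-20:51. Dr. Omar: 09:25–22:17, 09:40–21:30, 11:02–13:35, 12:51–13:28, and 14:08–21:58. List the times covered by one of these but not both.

First set merges to 12:10–13:36, 15:01–16:40, 17:06–20:51.
Second set merges to 09:25–22:17.
A but not B: none.
B but not A: 09:25–12:10, 13:36–15:01, 16:40–17:06, 20:51–22:17.
Combining gives A △ B.

09:25–12:10, 13:36–15:01, 16:40–17:06, 20:51–22:17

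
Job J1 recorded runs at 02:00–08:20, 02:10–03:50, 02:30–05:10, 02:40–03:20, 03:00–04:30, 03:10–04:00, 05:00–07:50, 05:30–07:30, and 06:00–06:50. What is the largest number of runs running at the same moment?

Sweep endpoints in order; track running count of active intervals.
Peak of 6 reached at 03:10.

6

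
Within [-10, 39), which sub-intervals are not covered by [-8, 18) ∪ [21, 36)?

After merging, the occupied span is [-8, 18), [21, 36).
Uncovered inside [-10, 39): [-10, -8), [18, 21), [36, 39).

[-10, -8) ∪ [18, 21) ∪ [36, 39)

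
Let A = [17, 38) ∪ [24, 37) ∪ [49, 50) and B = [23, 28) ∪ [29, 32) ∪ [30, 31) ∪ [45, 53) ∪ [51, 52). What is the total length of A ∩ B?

A, merged: [17, 38), [49, 50).
B, merged: [23, 28), [29, 32), [45, 53).
A ∩ B = [23, 28), [29, 32), [49, 50).
Total: 5 + 3 + 1 = 9.

9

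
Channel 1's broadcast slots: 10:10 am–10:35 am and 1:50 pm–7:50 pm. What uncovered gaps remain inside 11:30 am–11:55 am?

11:30 am–11:55 am

After merging, the occupied span is 10:10 am–10:35 am, 1:50 pm–7:50 pm.
Complement within 11:30 am–11:55 am: 11:30 am–11:55 am.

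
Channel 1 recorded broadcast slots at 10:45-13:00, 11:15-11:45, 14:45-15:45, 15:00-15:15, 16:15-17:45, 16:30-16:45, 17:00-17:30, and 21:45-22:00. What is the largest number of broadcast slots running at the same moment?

2

At 11:15, 2 of the intervals are simultaneously active.
No point has more.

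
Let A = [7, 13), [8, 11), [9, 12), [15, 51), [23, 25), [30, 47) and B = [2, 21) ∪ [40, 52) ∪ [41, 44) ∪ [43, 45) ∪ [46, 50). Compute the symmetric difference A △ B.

[2, 7) ∪ [13, 15) ∪ [21, 40) ∪ [51, 52)

Merge the first list: [7, 13), [15, 51).
Merge the second list: [2, 21), [40, 52).
Only in the first: [21, 40).
Only in the second: [2, 7), [13, 15), [51, 52).
Together these are the periods covered by exactly one.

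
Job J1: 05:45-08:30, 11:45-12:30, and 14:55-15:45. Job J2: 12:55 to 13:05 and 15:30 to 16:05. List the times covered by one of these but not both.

05:45–08:30, 11:45–12:30, 12:55–13:05, 14:55–15:30, 15:45–16:05

A \ B = 05:45–08:30, 11:45–12:30, 14:55–15:30.
B \ A = 12:55–13:05, 15:45–16:05.
Union of the two gives the symmetric difference.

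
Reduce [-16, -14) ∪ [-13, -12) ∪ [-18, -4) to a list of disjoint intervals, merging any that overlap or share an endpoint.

[-18, -4)

Sort by start: [-18, -4), [-16, -14), [-13, -12).
[-16, -14) overlaps/touches [-18, -4) → extend to [-18, -4).
[-13, -12) overlaps/touches [-18, -4) → extend to [-18, -4).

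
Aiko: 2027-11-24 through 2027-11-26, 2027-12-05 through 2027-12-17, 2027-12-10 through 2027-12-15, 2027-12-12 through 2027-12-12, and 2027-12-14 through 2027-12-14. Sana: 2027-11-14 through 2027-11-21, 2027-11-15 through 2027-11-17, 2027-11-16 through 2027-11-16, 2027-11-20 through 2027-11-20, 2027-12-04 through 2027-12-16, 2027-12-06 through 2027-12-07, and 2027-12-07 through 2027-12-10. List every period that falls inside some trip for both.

Merge the first list: 2027-11-24 through 2027-11-26, 2027-12-05 through 2027-12-17.
Merge the second list: 2027-11-14 through 2027-11-21, 2027-12-04 through 2027-12-16.
2027-11-24 through 2027-11-26 falls entirely outside B.
2027-12-05 through 2027-12-17 overlaps B on 2027-12-05 through 2027-12-16.

2027-12-05 through 2027-12-16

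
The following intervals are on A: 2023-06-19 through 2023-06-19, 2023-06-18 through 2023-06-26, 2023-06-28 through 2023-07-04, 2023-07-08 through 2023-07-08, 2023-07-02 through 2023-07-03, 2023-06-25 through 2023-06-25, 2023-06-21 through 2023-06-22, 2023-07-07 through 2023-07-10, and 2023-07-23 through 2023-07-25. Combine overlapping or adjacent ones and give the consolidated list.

Sort by start: 2023-06-18 through 2023-06-26, 2023-06-19 through 2023-06-19, 2023-06-21 through 2023-06-22, 2023-06-25 through 2023-06-25, 2023-06-28 through 2023-07-04, 2023-07-02 through 2023-07-03, 2023-07-07 through 2023-07-10, 2023-07-08 through 2023-07-08, 2023-07-23 through 2023-07-25.
2023-06-19 through 2023-06-19 overlaps/touches 2023-06-18 through 2023-06-26 → extend to 2023-06-18 through 2023-06-26.
2023-06-21 through 2023-06-22 overlaps/touches 2023-06-18 through 2023-06-26 → extend to 2023-06-18 through 2023-06-26.
2023-06-25 through 2023-06-25 overlaps/touches 2023-06-18 through 2023-06-26 → extend to 2023-06-18 through 2023-06-26.
2023-06-28 through 2023-07-04 is disjoint → start new block.
2023-07-02 through 2023-07-03 overlaps/touches 2023-06-28 through 2023-07-04 → extend to 2023-06-28 through 2023-07-04.
2023-07-07 through 2023-07-10 is disjoint → start new block.
2023-07-08 through 2023-07-08 overlaps/touches 2023-07-07 through 2023-07-10 → extend to 2023-07-07 through 2023-07-10.
2023-07-23 through 2023-07-25 is disjoint → start new block.

2023-06-18 through 2023-06-26, 2023-06-28 through 2023-07-04, 2023-07-07 through 2023-07-10, 2023-07-23 through 2023-07-25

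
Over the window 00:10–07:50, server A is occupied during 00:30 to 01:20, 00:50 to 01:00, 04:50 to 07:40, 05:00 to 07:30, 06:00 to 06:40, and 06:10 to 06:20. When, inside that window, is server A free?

00:10–00:30, 01:20–04:50, 07:40–07:50

After merging, the occupied span is 00:30–01:20, 04:50–07:40.
Uncovered inside 00:10–07:50: 00:10–00:30, 01:20–04:50, 07:40–07:50.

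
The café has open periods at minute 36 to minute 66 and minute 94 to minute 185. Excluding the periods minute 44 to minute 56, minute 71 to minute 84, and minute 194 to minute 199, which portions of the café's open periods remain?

minute 36 to minute 66 with B removed leaves minute 36 to minute 44, minute 56 to minute 66.
minute 94 to minute 185 is untouched.

minute 36 to minute 44, minute 56 to minute 66, minute 94 to minute 185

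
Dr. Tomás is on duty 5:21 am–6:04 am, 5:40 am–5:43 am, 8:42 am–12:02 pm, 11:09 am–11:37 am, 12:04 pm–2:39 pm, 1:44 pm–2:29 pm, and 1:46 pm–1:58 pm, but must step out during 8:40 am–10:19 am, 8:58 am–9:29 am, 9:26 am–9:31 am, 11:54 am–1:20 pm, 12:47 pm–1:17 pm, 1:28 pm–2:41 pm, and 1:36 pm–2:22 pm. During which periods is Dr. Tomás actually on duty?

5:21 am–6:04 am, 10:19 am–11:54 am, 1:20 pm–1:28 pm

First set merges to 5:21 am–6:04 am, 8:42 am–12:02 pm, 12:04 pm–2:39 pm.
Second set merges to 8:40 am–10:19 am, 11:54 am–1:20 pm, 1:28 pm–2:41 pm.
5:21 am–6:04 am is untouched.
8:42 am–12:02 pm with B removed leaves 10:19 am–11:54 am.
12:04 pm–2:39 pm with B removed leaves 1:20 pm–1:28 pm.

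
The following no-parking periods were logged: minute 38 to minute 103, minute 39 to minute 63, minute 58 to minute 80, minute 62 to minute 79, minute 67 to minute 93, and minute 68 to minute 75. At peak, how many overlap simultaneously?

Walk the sorted start/end points keeping a running depth.
The depth first hits 5 at minute 68.

5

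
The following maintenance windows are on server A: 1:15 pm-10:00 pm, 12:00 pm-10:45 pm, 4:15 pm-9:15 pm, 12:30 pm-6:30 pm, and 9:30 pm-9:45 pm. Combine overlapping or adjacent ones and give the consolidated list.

Sort by start: 12:00 pm–10:45 pm, 12:30 pm–6:30 pm, 1:15 pm–10:00 pm, 4:15 pm–9:15 pm, 9:30 pm–9:45 pm.
12:30 pm–6:30 pm overlaps/touches 12:00 pm–10:45 pm → extend to 12:00 pm–10:45 pm.
1:15 pm–10:00 pm overlaps/touches 12:00 pm–10:45 pm → extend to 12:00 pm–10:45 pm.
4:15 pm–9:15 pm overlaps/touches 12:00 pm–10:45 pm → extend to 12:00 pm–10:45 pm.
9:30 pm–9:45 pm overlaps/touches 12:00 pm–10:45 pm → extend to 12:00 pm–10:45 pm.

12:00 pm–10:45 pm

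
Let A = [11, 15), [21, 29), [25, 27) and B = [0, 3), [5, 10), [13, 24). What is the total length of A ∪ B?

26

First set merges to [11, 15), [21, 29).
A ∪ B = [0, 3), [5, 10), [11, 29).
Total: 3 + 5 + 18 = 26.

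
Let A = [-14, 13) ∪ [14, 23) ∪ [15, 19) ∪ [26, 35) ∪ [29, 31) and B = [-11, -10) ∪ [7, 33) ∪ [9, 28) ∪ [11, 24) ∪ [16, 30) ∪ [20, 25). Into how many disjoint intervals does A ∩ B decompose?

A, merged: [-14, 13), [14, 23), [26, 35).
B, merged: [-11, -10), [7, 33).
A ∩ B = [-11, -10), [7, 13), [14, 23), [26, 33).
That is 4 disjoint pieces.

4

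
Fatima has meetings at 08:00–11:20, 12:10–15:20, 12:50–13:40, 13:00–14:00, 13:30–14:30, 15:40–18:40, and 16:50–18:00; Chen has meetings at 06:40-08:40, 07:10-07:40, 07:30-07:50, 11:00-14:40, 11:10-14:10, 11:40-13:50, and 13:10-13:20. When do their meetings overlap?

Merge the first list: 08:00–11:20, 12:10–15:20, 15:40–18:40.
Merge the second list: 06:40–08:40, 11:00–14:40.
08:00–11:20 meets the second set on 08:00–08:40, 11:00–11:20.
12:10–15:20 meets the second set on 12:10–14:40.
15:40–18:40: no overlap with the second set.

08:00–08:40, 11:00–11:20, 12:10–14:40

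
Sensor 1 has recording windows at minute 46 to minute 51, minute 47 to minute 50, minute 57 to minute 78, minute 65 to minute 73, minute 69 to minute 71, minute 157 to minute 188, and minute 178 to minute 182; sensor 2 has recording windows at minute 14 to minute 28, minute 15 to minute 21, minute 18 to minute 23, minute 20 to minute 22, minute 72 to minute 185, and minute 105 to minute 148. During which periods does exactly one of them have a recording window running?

minute 14 to minute 28, minute 46 to minute 51, minute 57 to minute 72, minute 78 to minute 157, minute 185 to minute 188

First set merges to minute 46 to minute 51, minute 57 to minute 78, minute 157 to minute 188.
Second set merges to minute 14 to minute 28, minute 72 to minute 185.
Only in the first: minute 46 to minute 51, minute 57 to minute 72, minute 185 to minute 188.
Only in the second: minute 14 to minute 28, minute 78 to minute 157.
Together these are the periods covered by exactly one.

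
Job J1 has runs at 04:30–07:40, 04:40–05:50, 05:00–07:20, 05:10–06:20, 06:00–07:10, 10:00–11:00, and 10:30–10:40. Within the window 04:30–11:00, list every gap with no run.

07:40–10:00

After merging, the occupied span is 04:30–07:40, 10:00–11:00.
Gaps within 04:30–11:00: 07:40–10:00.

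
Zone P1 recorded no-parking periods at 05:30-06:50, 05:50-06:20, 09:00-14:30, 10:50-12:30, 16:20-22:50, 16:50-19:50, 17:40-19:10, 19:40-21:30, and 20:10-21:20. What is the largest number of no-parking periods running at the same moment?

At 17:40, 3 of the intervals are simultaneously active.
No point has more.

3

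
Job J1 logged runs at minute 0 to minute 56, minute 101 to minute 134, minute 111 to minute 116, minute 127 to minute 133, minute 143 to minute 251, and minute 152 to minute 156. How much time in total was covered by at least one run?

Merged: minute 0 to minute 56, minute 101 to minute 134, minute 143 to minute 251.
Lengths: 56 minutes + 33 minutes + 108 minutes = 197 minutes.

197 minutes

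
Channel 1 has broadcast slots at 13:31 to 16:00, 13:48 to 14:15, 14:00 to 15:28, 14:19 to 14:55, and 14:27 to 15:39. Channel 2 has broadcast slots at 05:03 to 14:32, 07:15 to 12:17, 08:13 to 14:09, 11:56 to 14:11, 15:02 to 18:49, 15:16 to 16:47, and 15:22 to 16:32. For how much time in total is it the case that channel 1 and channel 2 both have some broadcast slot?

First set merges to 13:31–16:00.
Second set merges to 05:03–14:32, 15:02–18:49.
A ∩ B = 13:31–14:32, 15:02–16:00.
Total: 1 h 1 min + 58 min = 1 h 59 min.

1 h 59 min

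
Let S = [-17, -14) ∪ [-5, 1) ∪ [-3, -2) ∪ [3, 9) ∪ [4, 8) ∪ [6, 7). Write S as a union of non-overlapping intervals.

[-17, -14) ∪ [-5, 1) ∪ [3, 9)

[-5, 1) is disjoint → start new block.
[-3, -2) overlaps/touches [-5, 1) → extend to [-5, 1).
[3, 9) is disjoint → start new block.
[4, 8) overlaps/touches [3, 9) → extend to [3, 9).
[6, 7) overlaps/touches [3, 9) → extend to [3, 9).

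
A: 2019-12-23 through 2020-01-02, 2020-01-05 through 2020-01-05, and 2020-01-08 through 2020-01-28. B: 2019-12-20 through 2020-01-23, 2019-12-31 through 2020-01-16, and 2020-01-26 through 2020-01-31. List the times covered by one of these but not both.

Second set merges to 2019-12-20 through 2020-01-23, 2020-01-26 through 2020-01-31.
Only in the first: 2020-01-24 through 2020-01-25.
Only in the second: 2019-12-20 through 2019-12-22, 2020-01-03 through 2020-01-04, 2020-01-06 through 2020-01-07, 2020-01-29 through 2020-01-31.
Together these are the periods covered by exactly one.

2019-12-20 through 2019-12-22, 2020-01-03 through 2020-01-04, 2020-01-06 through 2020-01-07, 2020-01-24 through 2020-01-25, 2020-01-29 through 2020-01-31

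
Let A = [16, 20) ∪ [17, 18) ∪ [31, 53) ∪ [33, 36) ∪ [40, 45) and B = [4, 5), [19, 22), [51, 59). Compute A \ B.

[16, 19) ∪ [31, 51)

First set merges to [16, 20), [31, 53).
[16, 20) with B removed leaves [16, 19).
[31, 53) with B removed leaves [31, 51).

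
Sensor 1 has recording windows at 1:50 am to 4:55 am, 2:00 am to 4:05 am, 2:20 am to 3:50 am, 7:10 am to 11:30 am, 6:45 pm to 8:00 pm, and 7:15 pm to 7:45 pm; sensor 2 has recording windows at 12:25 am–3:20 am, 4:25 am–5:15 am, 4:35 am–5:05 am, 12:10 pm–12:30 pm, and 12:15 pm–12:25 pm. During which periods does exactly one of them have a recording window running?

A, merged: 1:50 am–4:55 am, 7:10 am–11:30 am, 6:45 pm–8:00 pm.
B, merged: 12:25 am–3:20 am, 4:25 am–5:15 am, 12:10 pm–12:30 pm.
A but not B: 3:20 am–4:25 am, 7:10 am–11:30 am, 6:45 pm–8:00 pm.
B but not A: 12:25 am–1:50 am, 4:55 am–5:15 am, 12:10 pm–12:30 pm.
Combining gives A △ B.

12:25 am–1:50 am, 3:20 am–4:25 am, 4:55 am–5:15 am, 7:10 am–11:30 am, 12:10 pm–12:30 pm, 6:45 pm–8:00 pm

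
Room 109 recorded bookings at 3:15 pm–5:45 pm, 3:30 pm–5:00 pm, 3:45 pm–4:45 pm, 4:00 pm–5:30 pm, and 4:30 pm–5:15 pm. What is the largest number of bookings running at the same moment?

5

Sweep endpoints in order; track running count of active intervals.
Peak of 5 reached at 4:30 pm.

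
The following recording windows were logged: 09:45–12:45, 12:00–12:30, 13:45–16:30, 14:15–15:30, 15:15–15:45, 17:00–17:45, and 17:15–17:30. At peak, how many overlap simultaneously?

Walk the sorted start/end points keeping a running depth.
The depth first hits 3 at 15:15.

3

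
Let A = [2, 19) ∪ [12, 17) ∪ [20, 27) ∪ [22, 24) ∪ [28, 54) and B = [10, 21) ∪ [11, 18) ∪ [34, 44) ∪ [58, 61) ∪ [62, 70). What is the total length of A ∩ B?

First set merges to [2, 19), [20, 27), [28, 54).
Second set merges to [10, 21), [34, 44), [58, 61), [62, 70).
A ∩ B = [10, 19), [20, 21), [34, 44).
Total: 9 + 1 + 10 = 20.

20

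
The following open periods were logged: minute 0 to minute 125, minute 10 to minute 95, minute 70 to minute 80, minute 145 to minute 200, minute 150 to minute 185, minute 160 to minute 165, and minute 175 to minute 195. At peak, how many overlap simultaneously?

Walk the sorted start/end points keeping a running depth.
The depth first hits 3 at minute 70.

3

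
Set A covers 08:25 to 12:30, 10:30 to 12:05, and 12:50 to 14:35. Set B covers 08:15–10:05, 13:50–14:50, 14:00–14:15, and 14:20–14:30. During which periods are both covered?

08:25–10:05, 13:50–14:35

Merge the first list: 08:25–12:30, 12:50–14:35.
Merge the second list: 08:15–10:05, 13:50–14:50.
08:25–12:30 meets the second set on 08:25–10:05.
12:50–14:35 meets the second set on 13:50–14:35.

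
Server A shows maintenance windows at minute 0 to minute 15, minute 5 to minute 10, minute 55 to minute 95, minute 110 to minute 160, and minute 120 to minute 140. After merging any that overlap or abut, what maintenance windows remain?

minute 5 to minute 10 overlaps/touches minute 0 to minute 15 → extend to minute 0 to minute 15.
minute 55 to minute 95 is disjoint → start new block.
minute 110 to minute 160 is disjoint → start new block.
minute 120 to minute 140 overlaps/touches minute 110 to minute 160 → extend to minute 110 to minute 160.

minute 0 to minute 15, minute 55 to minute 95, minute 110 to minute 160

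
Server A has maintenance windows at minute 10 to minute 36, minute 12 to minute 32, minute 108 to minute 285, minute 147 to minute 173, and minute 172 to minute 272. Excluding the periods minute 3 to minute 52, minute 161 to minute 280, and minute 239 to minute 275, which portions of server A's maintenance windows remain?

minute 108 to minute 161, minute 280 to minute 285

Merge the first list: minute 10 to minute 36, minute 108 to minute 285.
Merge the second list: minute 3 to minute 52, minute 161 to minute 280.
minute 10 to minute 36: entirely removed.
minute 108 to minute 285 \ B = minute 108 to minute 161, minute 280 to minute 285.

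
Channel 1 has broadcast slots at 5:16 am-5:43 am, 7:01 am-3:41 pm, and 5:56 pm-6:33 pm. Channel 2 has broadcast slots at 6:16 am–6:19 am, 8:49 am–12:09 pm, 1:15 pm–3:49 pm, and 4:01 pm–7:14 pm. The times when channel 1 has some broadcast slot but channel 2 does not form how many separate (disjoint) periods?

A \ B = 5:16 am–5:43 am, 7:01 am–8:49 am, 12:09 pm–1:15 pm.
That is 3 disjoint pieces.

3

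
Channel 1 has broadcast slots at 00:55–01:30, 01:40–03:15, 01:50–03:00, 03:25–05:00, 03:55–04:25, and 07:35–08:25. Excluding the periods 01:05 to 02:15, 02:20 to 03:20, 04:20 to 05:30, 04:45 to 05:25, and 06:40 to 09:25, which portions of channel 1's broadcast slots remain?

00:55–01:05, 02:15–02:20, 03:25–04:20

A, merged: 00:55–01:30, 01:40–03:15, 03:25–05:00, 07:35–08:25.
B, merged: 01:05–02:15, 02:20–03:20, 04:20–05:30, 06:40–09:25.
00:55–01:30 with B removed leaves 00:55–01:05.
01:40–03:15 with B removed leaves 02:15–02:20.
03:25–05:00 with B removed leaves 03:25–04:20.
07:35–08:25 lies entirely inside B → drops out.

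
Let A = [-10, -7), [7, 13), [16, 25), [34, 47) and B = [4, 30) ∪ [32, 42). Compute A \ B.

[-10, -7) ∪ [42, 47)

[-10, -7): nothing removed.
[7, 13): entirely removed.
[16, 25): entirely removed.
[34, 47) \ B = [42, 47).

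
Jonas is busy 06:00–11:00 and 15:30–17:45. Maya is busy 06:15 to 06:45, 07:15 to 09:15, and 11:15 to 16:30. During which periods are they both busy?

06:00–11:00 meets the second set on 06:15–06:45, 07:15–09:15.
15:30–17:45 meets the second set on 15:30–16:30.

06:15–06:45, 07:15–09:15, 15:30–16:30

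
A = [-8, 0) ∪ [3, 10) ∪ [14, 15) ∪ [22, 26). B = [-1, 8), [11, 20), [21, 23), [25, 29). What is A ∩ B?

[-1, 0) ∪ [3, 8) ∪ [14, 15) ∪ [22, 23) ∪ [25, 26)

[-8, 0) meets the second set on [-1, 0).
[3, 10) meets the second set on [3, 8).
[14, 15) meets the second set on [14, 15).
[22, 26) meets the second set on [22, 23), [25, 26).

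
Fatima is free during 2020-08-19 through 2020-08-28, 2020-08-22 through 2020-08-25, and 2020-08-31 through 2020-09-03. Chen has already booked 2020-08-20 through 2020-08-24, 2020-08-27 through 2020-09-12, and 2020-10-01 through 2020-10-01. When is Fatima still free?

2020-08-19 through 2020-08-19, 2020-08-25 through 2020-08-26

A, merged: 2020-08-19 through 2020-08-28, 2020-08-31 through 2020-09-03.
2020-08-19 through 2020-08-28 \ B = 2020-08-19 through 2020-08-19, 2020-08-25 through 2020-08-26.
2020-08-31 through 2020-09-03: entirely removed.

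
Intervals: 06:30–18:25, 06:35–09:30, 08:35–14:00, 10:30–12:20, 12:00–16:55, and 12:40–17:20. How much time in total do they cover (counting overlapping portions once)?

Merged: 06:30–18:25.
Length: 11 h 55 min.

11 h 55 min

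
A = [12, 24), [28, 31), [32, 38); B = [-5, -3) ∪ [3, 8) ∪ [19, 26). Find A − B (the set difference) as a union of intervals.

[12, 19) ∪ [28, 31) ∪ [32, 38)

[12, 24) minus B → [12, 19).
[28, 31): no B overlap → unchanged.
[32, 38): no B overlap → unchanged.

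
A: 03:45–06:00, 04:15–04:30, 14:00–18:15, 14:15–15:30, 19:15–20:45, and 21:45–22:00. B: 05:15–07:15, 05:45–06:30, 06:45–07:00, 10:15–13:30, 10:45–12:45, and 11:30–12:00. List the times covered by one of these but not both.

03:45–05:15, 06:00–07:15, 10:15–13:30, 14:00–18:15, 19:15–20:45, 21:45–22:00

A, merged: 03:45–06:00, 14:00–18:15, 19:15–20:45, 21:45–22:00.
B, merged: 05:15–07:15, 10:15–13:30.
A \ B = 03:45–05:15, 14:00–18:15, 19:15–20:45, 21:45–22:00.
B \ A = 06:00–07:15, 10:15–13:30.
Union of the two gives the symmetric difference.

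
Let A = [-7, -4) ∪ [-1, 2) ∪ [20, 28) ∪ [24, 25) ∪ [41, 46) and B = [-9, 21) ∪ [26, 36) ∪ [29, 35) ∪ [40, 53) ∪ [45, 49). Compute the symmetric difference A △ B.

A, merged: [-7, -4), [-1, 2), [20, 28), [41, 46).
B, merged: [-9, 21), [26, 36), [40, 53).
A but not B: [21, 26).
B but not A: [-9, -7), [-4, -1), [2, 20), [28, 36), [40, 41), [46, 53).
Combining gives A △ B.

[-9, -7) ∪ [-4, -1) ∪ [2, 20) ∪ [21, 26) ∪ [28, 36) ∪ [40, 41) ∪ [46, 53)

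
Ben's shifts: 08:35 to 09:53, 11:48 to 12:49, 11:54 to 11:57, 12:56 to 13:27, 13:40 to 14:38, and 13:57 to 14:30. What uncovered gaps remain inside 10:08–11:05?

Covered (merged): 08:35–09:53, 11:48–12:49, 12:56–13:27, 13:40–14:38.
Complement within 10:08–11:05: 10:08–11:05.

10:08–11:05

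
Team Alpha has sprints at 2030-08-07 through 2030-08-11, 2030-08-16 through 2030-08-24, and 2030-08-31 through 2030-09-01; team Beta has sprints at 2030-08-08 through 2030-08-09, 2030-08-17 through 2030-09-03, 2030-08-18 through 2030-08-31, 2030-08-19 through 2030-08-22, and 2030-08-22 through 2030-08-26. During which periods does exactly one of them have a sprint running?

Second set merges to 2030-08-08 through 2030-08-09, 2030-08-17 through 2030-09-03.
Only in the first: 2030-08-07 through 2030-08-07, 2030-08-10 through 2030-08-11, 2030-08-16 through 2030-08-16.
Only in the second: 2030-08-25 through 2030-08-30, 2030-09-02 through 2030-09-03.
Together these are the periods covered by exactly one.

2030-08-07 through 2030-08-07, 2030-08-10 through 2030-08-11, 2030-08-16 through 2030-08-16, 2030-08-25 through 2030-08-30, 2030-09-02 through 2030-09-03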